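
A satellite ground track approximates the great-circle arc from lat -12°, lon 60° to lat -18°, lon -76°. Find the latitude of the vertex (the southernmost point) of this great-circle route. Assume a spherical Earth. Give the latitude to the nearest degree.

≈ -36°

The great circle lies in the plane with unit normal n̂ = (p₁ × p₂)/|p₁ × p₂|.
Here n̂_z ≈ -0.812; the vertex latitude is φ_max = arccos|n̂_z| ≈ 35.8°.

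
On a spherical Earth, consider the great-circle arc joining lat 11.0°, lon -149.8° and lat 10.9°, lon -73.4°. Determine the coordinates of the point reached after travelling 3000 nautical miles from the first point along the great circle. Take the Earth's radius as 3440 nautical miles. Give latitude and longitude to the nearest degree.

≈ lat 13°, lon -99°

Convert each endpoint to a unit vector on the sphere (x = cos φ cos λ, y = cos φ sin λ, z = sin φ).
The central angle between the endpoints is δ = arccos(p₁·p₂) ≈ 1.305 rad (74.8°). The total great-circle distance is δ·R ≈ 1.305 × 3440 ≈ 4489 nmi, so the target fraction is f = 3000/4489 ≈ 0.668.
Interpolate at f ≈ 0.668 with slerp weights a = sin((1−f)δ)/sin δ ≈ 0.435, b = sin(fδ)/sin δ ≈ 0.794.
p = a·p₁ + b·p₂ ≈ (-0.146, -0.961, 0.233); φ = arcsin(p_z) ≈ 13.47°, λ = atan2(p_y, p_x) ≈ -98.65°.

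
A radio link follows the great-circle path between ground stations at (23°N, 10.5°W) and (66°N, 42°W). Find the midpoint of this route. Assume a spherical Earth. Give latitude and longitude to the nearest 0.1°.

≈ (45.4°N, 20.0°W)

Write both endpoints as unit vectors p₁, p₂ with components (cos φ cos λ, cos φ sin λ, sin φ).
The central angle between the endpoints is δ = arccos(p₁·p₂) ≈ 0.828 rad (47.5°).
Interpolate at f = 1/2 with slerp weights a = sin((1−f)δ)/sin δ ≈ 0.546, b = sin(fδ)/sin δ ≈ 0.546.
p = a·p₁ + b·p₂ ≈ (0.659, -0.240, 0.712); φ = arcsin(p_z) ≈ 45.43°, λ = atan2(p_y, p_x) ≈ -20.02°.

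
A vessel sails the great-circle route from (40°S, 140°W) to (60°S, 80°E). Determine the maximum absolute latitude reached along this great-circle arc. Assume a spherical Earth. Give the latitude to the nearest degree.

≈ 75°S

The great circle lies in the plane with unit normal n̂ = (p₁ × p₂)/|p₁ × p₂|.
Here n̂_z ≈ -0.255; the vertex latitude is φ_max = arccos|n̂_z| ≈ 75.2°.
Check via Clairaut: cos φ_max = |cos φ₁| · sin C = cos(40.0°)·sin(160.5°) ≈ 0.255, again giving ≈ 75.2°.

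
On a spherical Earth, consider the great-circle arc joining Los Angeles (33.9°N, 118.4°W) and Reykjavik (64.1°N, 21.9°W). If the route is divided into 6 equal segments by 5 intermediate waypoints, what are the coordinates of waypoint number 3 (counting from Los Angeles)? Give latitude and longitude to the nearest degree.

From cos δ = sin φ₁ sin φ₂ + cos φ₁ cos φ₂ cos Δλ, the central angle is δ ≈ 1.092 rad (62.6°).
Interpolate at f = 3/6 with slerp weights a = sin((1−f)δ)/sin δ ≈ 0.585, b = sin(fδ)/sin δ ≈ 0.585.
p = a·p₁ + b·p₂ ≈ (0.006, -0.522, 0.853); φ = arcsin(p_z) ≈ 58.50°, λ = atan2(p_y, p_x) ≈ -89.33°.

≈ 58°N, 89°W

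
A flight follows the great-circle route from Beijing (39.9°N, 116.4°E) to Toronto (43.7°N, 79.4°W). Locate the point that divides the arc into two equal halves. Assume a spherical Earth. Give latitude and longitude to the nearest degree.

Convert each endpoint to a unit vector on the sphere (x = cos φ cos λ, y = cos φ sin λ, z = sin φ).
The central angle between the endpoints is δ = arccos(p₁·p₂) ≈ 1.661 rad (95.2°).
Interpolate at f = 1/2 with slerp weights a = sin((1−f)δ)/sin δ ≈ 0.741, b = sin(fδ)/sin δ ≈ 0.741.
p = a·p₁ + b·p₂ ≈ (-0.154, -0.017, 0.988); φ = arcsin(p_z) ≈ 81.07°, λ = atan2(p_y, p_x) ≈ -173.57°.

≈ (81°N, 174°W)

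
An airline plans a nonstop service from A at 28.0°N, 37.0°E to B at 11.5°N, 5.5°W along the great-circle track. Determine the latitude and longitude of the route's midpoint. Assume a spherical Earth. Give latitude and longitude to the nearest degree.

≈ 21°N, 15°E

From cos δ = sin φ₁ sin φ₂ + cos φ₁ cos φ₂ cos Δλ, the central angle is δ ≈ 0.750 rad (43.0°).
Interpolate at f = 1/2 with slerp weights a = sin((1−f)δ)/sin δ ≈ 0.537, b = sin(fδ)/sin δ ≈ 0.537.
p = a·p₁ + b·p₂ ≈ (0.903, 0.235, 0.359); φ = arcsin(p_z) ≈ 21.06°, λ = atan2(p_y, p_x) ≈ 14.59°.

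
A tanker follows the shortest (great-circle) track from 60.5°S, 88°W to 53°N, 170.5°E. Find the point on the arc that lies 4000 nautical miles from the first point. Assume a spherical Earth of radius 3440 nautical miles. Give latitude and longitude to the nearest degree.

≈ 8°S, 144°W

Convert each endpoint to a unit vector on the sphere (x = cos φ cos λ, y = cos φ sin λ, z = sin φ).
The central angle between the endpoints is δ = arccos(p₁·p₂) ≈ 2.425 rad (139.0°). The total great-circle distance is δ·R ≈ 2.425 × 3440 ≈ 8343 nmi, so the target fraction is f = 4000/8343 ≈ 0.479.
Interpolate at f ≈ 0.479 with slerp weights a = sin((1−f)δ)/sin δ ≈ 1.451, b = sin(fδ)/sin δ ≈ 1.398.
p = a·p₁ + b·p₂ ≈ (-0.805, -0.575, -0.147); φ = arcsin(p_z) ≈ -8.43°, λ = atan2(p_y, p_x) ≈ -144.44°.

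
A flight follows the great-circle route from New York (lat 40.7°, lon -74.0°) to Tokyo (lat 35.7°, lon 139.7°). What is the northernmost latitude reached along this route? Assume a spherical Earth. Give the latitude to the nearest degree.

≈ 70°

The great circle lies in the plane with unit normal n̂ = (p₁ × p₂)/|p₁ × p₂|.
Here n̂_z ≈ -0.345; the vertex latitude is φ_max = arccos|n̂_z| ≈ 69.8°.
Check via Clairaut: cos φ_max = |cos φ₁| · sin C = cos(40.7°)·sin(27.0°) ≈ 0.345, again giving ≈ 69.8°.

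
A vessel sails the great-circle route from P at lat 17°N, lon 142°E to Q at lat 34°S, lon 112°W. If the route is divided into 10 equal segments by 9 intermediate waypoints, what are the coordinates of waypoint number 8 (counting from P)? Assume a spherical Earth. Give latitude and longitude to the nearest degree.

≈ lat 29°S, lon 138°W

Convert each endpoint to a unit vector on the sphere (x = cos φ cos λ, y = cos φ sin λ, z = sin φ).
The central angle between the endpoints is δ = arccos(p₁·p₂) ≈ 1.963 rad (112.5°).
Interpolate at f = 8/10 with slerp weights a = sin((1−f)δ)/sin δ ≈ 0.414, b = sin(fδ)/sin δ ≈ 1.082.
p = a·p₁ + b·p₂ ≈ (-0.648, -0.588, -0.484); φ = arcsin(p_z) ≈ -28.95°, λ = atan2(p_y, p_x) ≈ -137.78°.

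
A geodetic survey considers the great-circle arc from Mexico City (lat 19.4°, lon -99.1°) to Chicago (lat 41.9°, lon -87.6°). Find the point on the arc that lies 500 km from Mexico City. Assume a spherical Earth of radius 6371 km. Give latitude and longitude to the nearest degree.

From cos δ = sin φ₁ sin φ₂ + cos φ₁ cos φ₂ cos Δλ, the central angle is δ ≈ 0.428 rad (24.5°). The total great-circle distance is δ·R ≈ 0.428 × 6371 ≈ 2727 km, so the target fraction is f = 500/2727 ≈ 0.183.
Interpolate at f ≈ 0.183 with slerp weights a = sin((1−f)δ)/sin δ ≈ 0.825, b = sin(fδ)/sin δ ≈ 0.189.
p = a·p₁ + b·p₂ ≈ (-0.117, -0.909, 0.400); φ = arcsin(p_z) ≈ 23.59°, λ = atan2(p_y, p_x) ≈ -97.35°.

≈ lat 24°, lon -97°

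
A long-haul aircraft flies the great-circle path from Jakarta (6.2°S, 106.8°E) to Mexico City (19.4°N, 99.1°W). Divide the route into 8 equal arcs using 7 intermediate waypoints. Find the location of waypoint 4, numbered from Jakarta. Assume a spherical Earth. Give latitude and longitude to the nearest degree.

≈ (27°N, 177°E)

From cos δ = sin φ₁ sin φ₂ + cos φ₁ cos φ₂ cos Δλ, the central angle is δ ≈ 2.645 rad (151.6°).
Interpolate at f = 4/8 with slerp weights a = sin((1−f)δ)/sin δ ≈ 2.036, b = sin(fδ)/sin δ ≈ 2.036.
p = a·p₁ + b·p₂ ≈ (-0.889, 0.041, 0.456); φ = arcsin(p_z) ≈ 27.16°, λ = atan2(p_y, p_x) ≈ 177.33°.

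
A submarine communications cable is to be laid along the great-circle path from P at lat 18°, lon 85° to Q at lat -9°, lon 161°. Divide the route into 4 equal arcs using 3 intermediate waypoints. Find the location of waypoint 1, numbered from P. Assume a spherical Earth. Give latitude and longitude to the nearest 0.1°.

≈ lat 12.5°, lon 104.9°

Convert each endpoint to a unit vector on the sphere (x = cos φ cos λ, y = cos φ sin λ, z = sin φ).
The central angle between the endpoints is δ = arccos(p₁·p₂) ≈ 1.391 rad (79.7°).
Interpolate at f = 1/4 with slerp weights a = sin((1−f)δ)/sin δ ≈ 0.878, b = sin(fδ)/sin δ ≈ 0.346.
p = a·p₁ + b·p₂ ≈ (-0.251, 0.943, 0.217); φ = arcsin(p_z) ≈ 12.54°, λ = atan2(p_y, p_x) ≈ 104.88°.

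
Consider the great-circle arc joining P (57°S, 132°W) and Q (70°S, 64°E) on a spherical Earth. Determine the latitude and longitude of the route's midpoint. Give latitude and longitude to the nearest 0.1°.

Convert each endpoint to a unit vector on the sphere (x = cos φ cos λ, y = cos φ sin λ, z = sin φ).
The central angle between the endpoints is δ = arccos(p₁·p₂) ≈ 0.916 rad (52.5°).
Interpolate at f = 1/2 with slerp weights a = sin((1−f)δ)/sin δ ≈ 0.557, b = sin(fδ)/sin δ ≈ 0.557.
p = a·p₁ + b·p₂ ≈ (-0.120, -0.054, -0.991); φ = arcsin(p_z) ≈ -82.45°, λ = atan2(p_y, p_x) ≈ -155.59°.

≈ (82.5°S, 155.6°W)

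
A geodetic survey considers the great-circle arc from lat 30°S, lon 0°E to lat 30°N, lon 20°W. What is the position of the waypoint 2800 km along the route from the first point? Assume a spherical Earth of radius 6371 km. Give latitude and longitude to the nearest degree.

Write both endpoints as unit vectors p₁, p₂ with components (cos φ cos λ, cos φ sin λ, sin φ).
The central angle between the endpoints is δ = arccos(p₁·p₂) ≈ 1.099 rad (62.9°). The total great-circle distance is δ·R ≈ 1.099 × 6371 ≈ 7000 km, so the target fraction is f = 2800/7000 ≈ 0.400.
Interpolate at f ≈ 0.400 with slerp weights a = sin((1−f)δ)/sin δ ≈ 0.688, b = sin(fδ)/sin δ ≈ 0.478.
p = a·p₁ + b·p₂ ≈ (0.984, -0.142, -0.105); φ = arcsin(p_z) ≈ -6.03°, λ = atan2(p_y, p_x) ≈ -8.18°.

≈ lat 6°S, lon 8°W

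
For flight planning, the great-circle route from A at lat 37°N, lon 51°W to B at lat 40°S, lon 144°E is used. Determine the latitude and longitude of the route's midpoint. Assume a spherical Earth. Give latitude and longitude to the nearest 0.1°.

The haversine formula gives a central angle δ ≈ 2.930 rad (167.9°) between the endpoints.
Interpolate at f = 1/2 with slerp weights a = sin((1−f)δ)/sin δ ≈ 4.744, b = sin(fδ)/sin δ ≈ 4.744.
p = a·p₁ + b·p₂ ≈ (-0.556, -0.808, -0.194); φ = arcsin(p_z) ≈ -11.21°, λ = atan2(p_y, p_x) ≈ -124.51°.

≈ lat 11.2°S, lon 124.5°W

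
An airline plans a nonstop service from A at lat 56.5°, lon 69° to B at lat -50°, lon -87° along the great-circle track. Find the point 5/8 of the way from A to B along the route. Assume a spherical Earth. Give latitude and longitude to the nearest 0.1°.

≈ lat -2.9°, lon -39.9°

Convert each endpoint to a unit vector on the sphere (x = cos φ cos λ, y = cos φ sin λ, z = sin φ).
The central angle between the endpoints is δ = arccos(p₁·p₂) ≈ 2.868 rad (164.3°).
Interpolate at f = 5/8 with slerp weights a = sin((1−f)δ)/sin δ ≈ 3.261, b = sin(fδ)/sin δ ≈ 3.615.
p = a·p₁ + b·p₂ ≈ (0.767, -0.640, -0.050); φ = arcsin(p_z) ≈ -2.87°, λ = atan2(p_y, p_x) ≈ -39.87°.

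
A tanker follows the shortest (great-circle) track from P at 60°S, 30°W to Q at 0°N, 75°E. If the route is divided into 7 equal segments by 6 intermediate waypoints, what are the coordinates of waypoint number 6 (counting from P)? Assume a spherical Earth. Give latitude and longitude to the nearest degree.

Write both endpoints as unit vectors p₁, p₂ with components (cos φ cos λ, cos φ sin λ, sin φ).
The central angle between the endpoints is δ = arccos(p₁·p₂) ≈ 1.701 rad (97.4°).
Interpolate at f = 6/7 with slerp weights a = sin((1−f)δ)/sin δ ≈ 0.243, b = sin(fδ)/sin δ ≈ 1.002.
p = a·p₁ + b·p₂ ≈ (0.364, 0.907, -0.210); φ = arcsin(p_z) ≈ -12.13°, λ = atan2(p_y, p_x) ≈ 68.12°.

≈ 12°S, 68°E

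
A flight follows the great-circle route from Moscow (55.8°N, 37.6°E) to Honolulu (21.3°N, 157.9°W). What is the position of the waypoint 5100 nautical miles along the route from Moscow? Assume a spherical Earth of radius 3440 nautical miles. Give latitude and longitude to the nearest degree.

≈ 38°N, 161°W

From cos δ = sin φ₁ sin φ₂ + cos φ₁ cos φ₂ cos Δλ, the central angle is δ ≈ 1.776 rad (101.8°). The total great-circle distance is δ·R ≈ 1.776 × 3440 ≈ 6111 nmi, so the target fraction is f = 5100/6111 ≈ 0.835.
Interpolate at f ≈ 0.835 with slerp weights a = sin((1−f)δ)/sin δ ≈ 0.296, b = sin(fδ)/sin δ ≈ 1.018.
p = a·p₁ + b·p₂ ≈ (-0.747, -0.255, 0.614); φ = arcsin(p_z) ≈ 37.91°, λ = atan2(p_y, p_x) ≈ -161.13°.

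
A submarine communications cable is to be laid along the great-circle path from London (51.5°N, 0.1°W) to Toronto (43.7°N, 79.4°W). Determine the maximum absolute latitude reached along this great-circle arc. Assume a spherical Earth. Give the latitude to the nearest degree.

The great circle lies in the plane with unit normal n̂ = (p₁ × p₂)/|p₁ × p₂|.
Here n̂_z ≈ -0.566; the vertex latitude is φ_max = arccos|n̂_z| ≈ 55.5°.
Check via Clairaut: cos φ_max = |cos φ₁| · sin C = cos(51.5°)·sin(65.4°) ≈ 0.566, again giving ≈ 55.5°.

≈ 56°N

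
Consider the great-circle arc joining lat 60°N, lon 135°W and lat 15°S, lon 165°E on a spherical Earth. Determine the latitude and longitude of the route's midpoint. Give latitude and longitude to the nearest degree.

The haversine formula gives a central angle δ ≈ 1.553 rad (89.0°) between the endpoints.
Interpolate at f = 1/2 with slerp weights a = sin((1−f)δ)/sin δ ≈ 0.701, b = sin(fδ)/sin δ ≈ 0.701.
p = a·p₁ + b·p₂ ≈ (-0.902, -0.073, 0.426); φ = arcsin(p_z) ≈ 25.19°, λ = atan2(p_y, p_x) ≈ -175.40°.

≈ lat 25°N, lon 175°W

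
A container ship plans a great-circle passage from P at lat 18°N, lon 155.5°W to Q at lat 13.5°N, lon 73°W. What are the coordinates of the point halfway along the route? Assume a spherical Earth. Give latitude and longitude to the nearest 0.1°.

≈ lat 20.6°N, lon 113.7°W

From cos δ = sin φ₁ sin φ₂ + cos φ₁ cos φ₂ cos Δλ, the central angle is δ ≈ 1.377 rad (78.9°).
Interpolate at f = 1/2 with slerp weights a = sin((1−f)δ)/sin δ ≈ 0.647, b = sin(fδ)/sin δ ≈ 0.647.
p = a·p₁ + b·p₂ ≈ (-0.376, -0.857, 0.351); φ = arcsin(p_z) ≈ 20.56°, λ = atan2(p_y, p_x) ≈ -113.69°.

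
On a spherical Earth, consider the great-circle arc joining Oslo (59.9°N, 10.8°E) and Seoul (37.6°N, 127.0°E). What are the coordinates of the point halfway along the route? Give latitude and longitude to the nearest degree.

≈ (64°N, 89°E)

Write both endpoints as unit vectors p₁, p₂ with components (cos φ cos λ, cos φ sin λ, sin φ).
The central angle between the endpoints is δ = arccos(p₁·p₂) ≈ 1.211 rad (69.4°).
Interpolate at f = 1/2 with slerp weights a = sin((1−f)δ)/sin δ ≈ 0.608, b = sin(fδ)/sin δ ≈ 0.608.
p = a·p₁ + b·p₂ ≈ (0.010, 0.442, 0.897); φ = arcsin(p_z) ≈ 63.77°, λ = atan2(p_y, p_x) ≈ 88.75°.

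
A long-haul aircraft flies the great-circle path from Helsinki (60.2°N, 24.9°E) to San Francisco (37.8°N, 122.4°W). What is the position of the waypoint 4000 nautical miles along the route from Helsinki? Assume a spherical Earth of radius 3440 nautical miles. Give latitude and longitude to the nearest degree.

Write both endpoints as unit vectors p₁, p₂ with components (cos φ cos λ, cos φ sin λ, sin φ).
The central angle between the endpoints is δ = arccos(p₁·p₂) ≈ 1.368 rad (78.4°). The total great-circle distance is δ·R ≈ 1.368 × 3440 ≈ 4706 nmi, so the target fraction is f = 4000/4706 ≈ 0.850.
Interpolate at f ≈ 0.850 with slerp weights a = sin((1−f)δ)/sin δ ≈ 0.208, b = sin(fδ)/sin δ ≈ 0.937.
p = a·p₁ + b·p₂ ≈ (-0.303, -0.582, 0.755); φ = arcsin(p_z) ≈ 49.02°, λ = atan2(p_y, p_x) ≈ -117.51°.

≈ 49°N, 118°W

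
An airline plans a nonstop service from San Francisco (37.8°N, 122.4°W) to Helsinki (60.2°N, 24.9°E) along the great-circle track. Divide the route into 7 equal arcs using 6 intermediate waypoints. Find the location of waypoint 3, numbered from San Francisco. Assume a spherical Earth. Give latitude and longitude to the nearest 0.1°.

≈ (68.6°N, 97.9°W)

From cos δ = sin φ₁ sin φ₂ + cos φ₁ cos φ₂ cos Δλ, the central angle is δ ≈ 1.368 rad (78.4°).
Interpolate at f = 3/7 with slerp weights a = sin((1−f)δ)/sin δ ≈ 0.719, b = sin(fδ)/sin δ ≈ 0.565.
p = a·p₁ + b·p₂ ≈ (-0.050, -0.362, 0.931); φ = arcsin(p_z) ≈ 68.59°, λ = atan2(p_y, p_x) ≈ -97.86°.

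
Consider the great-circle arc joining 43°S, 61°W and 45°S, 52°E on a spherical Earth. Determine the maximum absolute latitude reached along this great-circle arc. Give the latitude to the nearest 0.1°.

≈ 60.3°S

The great circle lies in the plane with unit normal n̂ = (p₁ × p₂)/|p₁ × p₂|.
Here n̂_z ≈ +0.496; the vertex latitude is φ_max = arccos|n̂_z| ≈ 60.3°.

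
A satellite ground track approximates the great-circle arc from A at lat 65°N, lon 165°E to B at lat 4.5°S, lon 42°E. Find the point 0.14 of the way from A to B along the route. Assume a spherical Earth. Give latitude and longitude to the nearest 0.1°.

≈ lat 68.1°N, lon 127.3°E

The haversine formula gives a central angle δ ≈ 1.876 rad (107.5°) between the endpoints.
Interpolate at f = 0.14 with slerp weights a = sin((1−f)δ)/sin δ ≈ 1.048, b = sin(fδ)/sin δ ≈ 0.272.
p = a·p₁ + b·p₂ ≈ (-0.226, 0.296, 0.928); φ = arcsin(p_z) ≈ 68.13°, λ = atan2(p_y, p_x) ≈ 127.34°.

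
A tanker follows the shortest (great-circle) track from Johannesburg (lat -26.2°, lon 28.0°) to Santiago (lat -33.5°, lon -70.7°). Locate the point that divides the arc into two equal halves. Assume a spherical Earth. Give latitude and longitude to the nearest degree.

≈ lat -41°, lon -19°

Write both endpoints as unit vectors p₁, p₂ with components (cos φ cos λ, cos φ sin λ, sin φ).
The central angle between the endpoints is δ = arccos(p₁·p₂) ≈ 1.440 rad (82.5°).
Interpolate at f = 1/2 with slerp weights a = sin((1−f)δ)/sin δ ≈ 0.665, b = sin(fδ)/sin δ ≈ 0.665.
p = a·p₁ + b·p₂ ≈ (0.710, -0.243, -0.661); φ = arcsin(p_z) ≈ -41.35°, λ = atan2(p_y, p_x) ≈ -18.91°.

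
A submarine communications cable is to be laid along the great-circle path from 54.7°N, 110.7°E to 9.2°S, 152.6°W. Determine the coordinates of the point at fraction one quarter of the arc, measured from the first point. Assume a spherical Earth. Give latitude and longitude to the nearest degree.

≈ 48°N, 150°E

Write both endpoints as unit vectors p₁, p₂ with components (cos φ cos λ, cos φ sin λ, sin φ).
The central angle between the endpoints is δ = arccos(p₁·p₂) ≈ 1.769 rad (101.4°).
Interpolate at f = 1/4 with slerp weights a = sin((1−f)δ)/sin δ ≈ 0.990, b = sin(fδ)/sin δ ≈ 0.437.
p = a·p₁ + b·p₂ ≈ (-0.585, 0.337, 0.738); φ = arcsin(p_z) ≈ 47.56°, λ = atan2(p_y, p_x) ≈ 150.07°.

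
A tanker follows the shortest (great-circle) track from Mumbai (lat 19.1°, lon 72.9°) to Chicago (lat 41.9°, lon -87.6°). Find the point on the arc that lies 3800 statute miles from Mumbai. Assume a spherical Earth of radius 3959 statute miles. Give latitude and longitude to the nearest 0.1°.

≈ lat 68.6°, lon 34.3°

Convert each endpoint to a unit vector on the sphere (x = cos φ cos λ, y = cos φ sin λ, z = sin φ).
The central angle between the endpoints is δ = arccos(p₁·p₂) ≈ 2.031 rad (116.4°). The total great-circle distance is δ·R ≈ 2.031 × 3959 ≈ 8042 mi, so the target fraction is f = 3800/8042 ≈ 0.473.
Interpolate at f ≈ 0.473 with slerp weights a = sin((1−f)δ)/sin δ ≈ 0.980, b = sin(fδ)/sin δ ≈ 0.914.
p = a·p₁ + b·p₂ ≈ (0.301, 0.205, 0.931); φ = arcsin(p_z) ≈ 68.65°, λ = atan2(p_y, p_x) ≈ 34.30°.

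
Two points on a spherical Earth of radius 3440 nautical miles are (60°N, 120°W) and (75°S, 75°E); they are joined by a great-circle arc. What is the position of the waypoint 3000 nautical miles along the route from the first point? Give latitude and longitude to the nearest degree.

≈ (11°N, 131°W)

Convert each endpoint to a unit vector on the sphere (x = cos φ cos λ, y = cos φ sin λ, z = sin φ).
The central angle between the endpoints is δ = arccos(p₁·p₂) ≈ 2.863 rad (164.1°). The total great-circle distance is δ·R ≈ 2.863 × 3440 ≈ 9850 nmi, so the target fraction is f = 3000/9850 ≈ 0.305.
Interpolate at f ≈ 0.305 with slerp weights a = sin((1−f)δ)/sin δ ≈ 3.323, b = sin(fδ)/sin δ ≈ 2.787.
p = a·p₁ + b·p₂ ≈ (-0.644, -0.742, 0.186); φ = arcsin(p_z) ≈ 10.71°, λ = atan2(p_y, p_x) ≈ -130.95°.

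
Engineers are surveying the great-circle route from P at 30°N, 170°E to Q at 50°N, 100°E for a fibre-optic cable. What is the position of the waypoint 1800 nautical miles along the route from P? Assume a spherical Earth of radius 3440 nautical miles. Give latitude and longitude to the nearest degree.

Convert each endpoint to a unit vector on the sphere (x = cos φ cos λ, y = cos φ sin λ, z = sin φ).
The central angle between the endpoints is δ = arccos(p₁·p₂) ≈ 0.960 rad (55.0°). The total great-circle distance is δ·R ≈ 0.960 × 3440 ≈ 3303 nmi, so the target fraction is f = 1800/3303 ≈ 0.545.
Interpolate at f ≈ 0.545 with slerp weights a = sin((1−f)δ)/sin δ ≈ 0.516, b = sin(fδ)/sin δ ≈ 0.610.
p = a·p₁ + b·p₂ ≈ (-0.509, 0.464, 0.725); φ = arcsin(p_z) ≈ 46.51°, λ = atan2(p_y, p_x) ≈ 137.64°.

≈ 47°N, 138°E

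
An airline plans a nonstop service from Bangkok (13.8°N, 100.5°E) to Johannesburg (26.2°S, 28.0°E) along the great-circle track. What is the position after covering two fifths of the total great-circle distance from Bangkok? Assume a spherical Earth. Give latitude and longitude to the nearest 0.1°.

Write both endpoints as unit vectors p₁, p₂ with components (cos φ cos λ, cos φ sin λ, sin φ).
The central angle between the endpoints is δ = arccos(p₁·p₂) ≈ 1.413 rad (81.0°).
Interpolate at f = 2/5 with slerp weights a = sin((1−f)δ)/sin δ ≈ 0.759, b = sin(fδ)/sin δ ≈ 0.542.
p = a·p₁ + b·p₂ ≈ (0.295, 0.954, -0.058); φ = arcsin(p_z) ≈ -3.35°, λ = atan2(p_y, p_x) ≈ 72.79°.

≈ 3.3°S, 72.8°E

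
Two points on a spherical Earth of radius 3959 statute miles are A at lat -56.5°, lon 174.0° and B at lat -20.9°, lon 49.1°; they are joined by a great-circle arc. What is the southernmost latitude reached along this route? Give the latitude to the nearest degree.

The great circle lies in the plane with unit normal n̂ = (p₁ × p₂)/|p₁ × p₂|.
Here n̂_z ≈ -0.423; the vertex latitude is φ_max = arccos|n̂_z| ≈ 65.0°.

≈ -65°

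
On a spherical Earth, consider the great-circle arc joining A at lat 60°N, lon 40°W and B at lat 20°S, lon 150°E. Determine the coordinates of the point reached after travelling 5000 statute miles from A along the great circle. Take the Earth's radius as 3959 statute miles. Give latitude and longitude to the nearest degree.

≈ lat 46°N, lon 160°E

Convert each endpoint to a unit vector on the sphere (x = cos φ cos λ, y = cos φ sin λ, z = sin φ).
The central angle between the endpoints is δ = arccos(p₁·p₂) ≈ 2.432 rad (139.4°). The total great-circle distance is δ·R ≈ 2.432 × 3959 ≈ 9630 mi, so the target fraction is f = 5000/9630 ≈ 0.519.
Interpolate at f ≈ 0.519 with slerp weights a = sin((1−f)δ)/sin δ ≈ 1.414, b = sin(fδ)/sin δ ≈ 1.463.
p = a·p₁ + b·p₂ ≈ (-0.649, 0.233, 0.724); φ = arcsin(p_z) ≈ 46.36°, λ = atan2(p_y, p_x) ≈ 160.24°.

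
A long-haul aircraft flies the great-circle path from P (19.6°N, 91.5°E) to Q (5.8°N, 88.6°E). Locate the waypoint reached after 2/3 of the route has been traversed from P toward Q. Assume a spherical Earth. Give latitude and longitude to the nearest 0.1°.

≈ (10.4°N, 89.5°E)

Write both endpoints as unit vectors p₁, p₂ with components (cos φ cos λ, cos φ sin λ, sin φ).
The central angle between the endpoints is δ = arccos(p₁·p₂) ≈ 0.246 rad (14.1°).
Interpolate at f = 2/3 with slerp weights a = sin((1−f)δ)/sin δ ≈ 0.336, b = sin(fδ)/sin δ ≈ 0.670.
p = a·p₁ + b·p₂ ≈ (0.008, 0.984, 0.181); φ = arcsin(p_z) ≈ 10.40°, λ = atan2(p_y, p_x) ≈ 89.53°.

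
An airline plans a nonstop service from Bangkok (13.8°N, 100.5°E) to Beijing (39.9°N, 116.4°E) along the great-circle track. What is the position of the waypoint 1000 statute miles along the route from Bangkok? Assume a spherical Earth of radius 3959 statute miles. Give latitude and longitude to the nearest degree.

≈ 27°N, 107°E

Write both endpoints as unit vectors p₁, p₂ with components (cos φ cos λ, cos φ sin λ, sin φ).
The central angle between the endpoints is δ = arccos(p₁·p₂) ≈ 0.517 rad (29.6°). The total great-circle distance is δ·R ≈ 0.517 × 3959 ≈ 2045 mi, so the target fraction is f = 1000/2045 ≈ 0.489.
Interpolate at f ≈ 0.489 with slerp weights a = sin((1−f)δ)/sin δ ≈ 0.528, b = sin(fδ)/sin δ ≈ 0.506.
p = a·p₁ + b·p₂ ≈ (-0.266, 0.852, 0.451); φ = arcsin(p_z) ≈ 26.78°, λ = atan2(p_y, p_x) ≈ 107.34°.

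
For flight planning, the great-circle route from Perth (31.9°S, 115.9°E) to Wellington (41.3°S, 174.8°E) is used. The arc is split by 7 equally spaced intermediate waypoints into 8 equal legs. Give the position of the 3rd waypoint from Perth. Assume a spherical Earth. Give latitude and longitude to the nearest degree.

The haversine formula gives a central angle δ ≈ 0.825 rad (47.3°) between the endpoints.
Interpolate at f = 3/8 with slerp weights a = sin((1−f)δ)/sin δ ≈ 0.671, b = sin(fδ)/sin δ ≈ 0.415.
p = a·p₁ + b·p₂ ≈ (-0.559, 0.541, -0.628); φ = arcsin(p_z) ≈ -38.93°, λ = atan2(p_y, p_x) ≈ 135.95°.

≈ 39°S, 136°E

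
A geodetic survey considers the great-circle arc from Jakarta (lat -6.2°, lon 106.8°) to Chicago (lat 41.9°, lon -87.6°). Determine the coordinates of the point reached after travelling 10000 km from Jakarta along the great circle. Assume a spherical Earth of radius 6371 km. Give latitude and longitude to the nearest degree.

≈ lat 71°, lon 178°

The haversine formula gives a central angle δ ≈ 2.480 rad (142.1°) between the endpoints. The total great-circle distance is δ·R ≈ 2.480 × 6371 ≈ 15798 km, so the target fraction is f = 10000/15798 ≈ 0.633.
Interpolate at f ≈ 0.633 with slerp weights a = sin((1−f)δ)/sin δ ≈ 1.285, b = sin(fδ)/sin δ ≈ 1.627.
p = a·p₁ + b·p₂ ≈ (-0.318, 0.013, 0.948); φ = arcsin(p_z) ≈ 71.42°, λ = atan2(p_y, p_x) ≈ 177.72°.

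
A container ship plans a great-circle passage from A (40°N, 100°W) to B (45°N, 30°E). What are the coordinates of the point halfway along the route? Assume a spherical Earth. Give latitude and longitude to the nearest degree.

≈ (65°N, 40°W)

The haversine formula gives a central angle δ ≈ 1.464 rad (83.9°) between the endpoints.
Interpolate at f = 1/2 with slerp weights a = sin((1−f)δ)/sin δ ≈ 0.672, b = sin(fδ)/sin δ ≈ 0.672.
p = a·p₁ + b·p₂ ≈ (0.322, -0.269, 0.907); φ = arcsin(p_z) ≈ 65.16°, λ = atan2(p_y, p_x) ≈ -39.90°.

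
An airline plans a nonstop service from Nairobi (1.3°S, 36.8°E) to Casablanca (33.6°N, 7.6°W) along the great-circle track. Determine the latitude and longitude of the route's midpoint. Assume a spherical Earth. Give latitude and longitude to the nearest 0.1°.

≈ 17.4°N, 16.7°E

Write both endpoints as unit vectors p₁, p₂ with components (cos φ cos λ, cos φ sin λ, sin φ).
The central angle between the endpoints is δ = arccos(p₁·p₂) ≈ 0.949 rad (54.4°).
Interpolate at f = 1/2 with slerp weights a = sin((1−f)δ)/sin δ ≈ 0.562, b = sin(fδ)/sin δ ≈ 0.562.
p = a·p₁ + b·p₂ ≈ (0.914, 0.275, 0.298); φ = arcsin(p_z) ≈ 17.36°, λ = atan2(p_y, p_x) ≈ 16.73°.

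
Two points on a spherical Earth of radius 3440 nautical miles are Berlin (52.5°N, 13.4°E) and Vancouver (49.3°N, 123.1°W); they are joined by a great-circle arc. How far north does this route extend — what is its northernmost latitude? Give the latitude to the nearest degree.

≈ 73°N

The great circle lies in the plane with unit normal n̂ = (p₁ × p₂)/|p₁ × p₂|.
Here n̂_z ≈ -0.288; the vertex latitude is φ_max = arccos|n̂_z| ≈ 73.3°.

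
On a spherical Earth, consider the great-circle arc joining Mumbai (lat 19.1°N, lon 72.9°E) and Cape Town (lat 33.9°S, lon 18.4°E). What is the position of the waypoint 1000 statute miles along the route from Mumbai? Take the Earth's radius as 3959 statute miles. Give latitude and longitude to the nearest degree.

≈ lat 9°N, lon 63°E

Write both endpoints as unit vectors p₁, p₂ with components (cos φ cos λ, cos φ sin λ, sin φ).
The central angle between the endpoints is δ = arccos(p₁·p₂) ≈ 1.294 rad (74.2°). The total great-circle distance is δ·R ≈ 1.294 × 3959 ≈ 5124 mi, so the target fraction is f = 1000/5124 ≈ 0.195.
Interpolate at f ≈ 0.195 with slerp weights a = sin((1−f)δ)/sin δ ≈ 0.897, b = sin(fδ)/sin δ ≈ 0.260.
p = a·p₁ + b·p₂ ≈ (0.454, 0.879, 0.149); φ = arcsin(p_z) ≈ 8.55°, λ = atan2(p_y, p_x) ≈ 62.68°.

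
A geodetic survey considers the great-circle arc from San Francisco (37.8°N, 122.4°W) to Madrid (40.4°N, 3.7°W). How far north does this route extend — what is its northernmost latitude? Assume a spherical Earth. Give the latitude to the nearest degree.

The great circle lies in the plane with unit normal n̂ = (p₁ × p₂)/|p₁ × p₂|.
Here n̂_z ≈ +0.531; the vertex latitude is φ_max = arccos|n̂_z| ≈ 57.9°.
Check via Clairaut: cos φ_max = |cos φ₁| · sin C = cos(37.8°)·sin(42.2°) ≈ 0.531, again giving ≈ 57.9°.

≈ 58°N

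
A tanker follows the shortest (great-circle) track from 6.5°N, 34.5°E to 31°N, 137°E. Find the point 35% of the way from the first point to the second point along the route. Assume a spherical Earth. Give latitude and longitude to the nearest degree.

≈ 23°N, 65°E

Write both endpoints as unit vectors p₁, p₂ with components (cos φ cos λ, cos φ sin λ, sin φ).
The central angle between the endpoints is δ = arccos(p₁·p₂) ≈ 1.697 rad (97.2°).
Interpolate at f = 0.35 with slerp weights a = sin((1−f)δ)/sin δ ≈ 0.900, b = sin(fδ)/sin δ ≈ 0.564.
p = a·p₁ + b·p₂ ≈ (0.383, 0.836, 0.392); φ = arcsin(p_z) ≈ 23.11°, λ = atan2(p_y, p_x) ≈ 65.38°.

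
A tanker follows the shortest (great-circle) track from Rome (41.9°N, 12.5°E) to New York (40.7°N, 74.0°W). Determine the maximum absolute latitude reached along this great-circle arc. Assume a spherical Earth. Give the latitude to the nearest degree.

The great circle lies in the plane with unit normal n̂ = (p₁ × p₂)/|p₁ × p₂|.
Here n̂_z ≈ -0.638; the vertex latitude is φ_max = arccos|n̂_z| ≈ 50.4°.
Check via Clairaut: cos φ_max = |cos φ₁| · sin C = cos(41.9°)·sin(59.0°) ≈ 0.638, again giving ≈ 50.4°.

≈ 50°N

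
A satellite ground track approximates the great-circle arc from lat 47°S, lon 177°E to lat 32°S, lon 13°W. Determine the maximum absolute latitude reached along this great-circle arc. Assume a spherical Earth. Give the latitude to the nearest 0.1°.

≈ 84.1°S

The great circle lies in the plane with unit normal n̂ = (p₁ × p₂)/|p₁ × p₂|.
Here n̂_z ≈ +0.102; the vertex latitude is φ_max = arccos|n̂_z| ≈ 84.1°.
Check via Clairaut: cos φ_max = |cos φ₁| · sin C = cos(47.0°)·sin(171.4°) ≈ 0.102, again giving ≈ 84.1°.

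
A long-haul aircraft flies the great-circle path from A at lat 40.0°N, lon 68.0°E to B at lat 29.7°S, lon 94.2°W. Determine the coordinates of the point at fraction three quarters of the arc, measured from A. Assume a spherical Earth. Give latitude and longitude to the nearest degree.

From cos δ = sin φ₁ sin φ₂ + cos φ₁ cos φ₂ cos Δλ, the central angle is δ ≈ 2.831 rad (162.2°).
Interpolate at f = 3/4 with slerp weights a = sin((1−f)δ)/sin δ ≈ 2.124, b = sin(fδ)/sin δ ≈ 2.782.
p = a·p₁ + b·p₂ ≈ (0.433, -0.901, -0.013); φ = arcsin(p_z) ≈ -0.75°, λ = atan2(p_y, p_x) ≈ -64.36°.

≈ lat 1°S, lon 64°W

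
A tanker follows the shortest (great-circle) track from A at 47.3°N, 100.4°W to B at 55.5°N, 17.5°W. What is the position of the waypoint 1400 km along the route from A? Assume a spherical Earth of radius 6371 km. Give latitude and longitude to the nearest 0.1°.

Convert each endpoint to a unit vector on the sphere (x = cos φ cos λ, y = cos φ sin λ, z = sin φ).
The central angle between the endpoints is δ = arccos(p₁·p₂) ≈ 0.859 rad (49.2°). The total great-circle distance is δ·R ≈ 0.859 × 6371 ≈ 5473 km, so the target fraction is f = 1400/5473 ≈ 0.256.
Interpolate at f ≈ 0.256 with slerp weights a = sin((1−f)δ)/sin δ ≈ 0.788, b = sin(fδ)/sin δ ≈ 0.288.
p = a·p₁ + b·p₂ ≈ (0.059, -0.575, 0.816); φ = arcsin(p_z) ≈ 54.72°, λ = atan2(p_y, p_x) ≈ -84.13°.

≈ 54.7°N, 84.1°W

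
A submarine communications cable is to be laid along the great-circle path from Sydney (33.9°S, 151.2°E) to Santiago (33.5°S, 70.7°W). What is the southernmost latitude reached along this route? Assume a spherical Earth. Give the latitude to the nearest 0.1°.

The great circle lies in the plane with unit normal n̂ = (p₁ × p₂)/|p₁ × p₂|.
Here n̂_z ≈ +0.472; the vertex latitude is φ_max = arccos|n̂_z| ≈ 61.8°.
Check via Clairaut: cos φ_max = |cos φ₁| · sin C = cos(33.9°)·sin(145.3°) ≈ 0.472, again giving ≈ 61.8°.

≈ 61.8°S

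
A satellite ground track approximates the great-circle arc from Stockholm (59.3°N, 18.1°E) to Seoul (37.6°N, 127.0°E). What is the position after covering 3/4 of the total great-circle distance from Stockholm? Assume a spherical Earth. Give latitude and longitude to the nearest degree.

≈ 51°N, 113°E

Write both endpoints as unit vectors p₁, p₂ with components (cos φ cos λ, cos φ sin λ, sin φ).
The central angle between the endpoints is δ = arccos(p₁·p₂) ≈ 1.166 rad (66.8°).
Interpolate at f = 3/4 with slerp weights a = sin((1−f)δ)/sin δ ≈ 0.313, b = sin(fδ)/sin δ ≈ 0.835.
p = a·p₁ + b·p₂ ≈ (-0.246, 0.578, 0.778); φ = arcsin(p_z) ≈ 51.09°, λ = atan2(p_y, p_x) ≈ 113.09°.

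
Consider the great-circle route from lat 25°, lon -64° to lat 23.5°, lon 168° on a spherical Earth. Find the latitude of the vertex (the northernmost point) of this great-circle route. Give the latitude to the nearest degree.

The great circle lies in the plane with unit normal n̂ = (p₁ × p₂)/|p₁ × p₂|.
Here n̂_z ≈ -0.697; the vertex latitude is φ_max = arccos|n̂_z| ≈ 45.8°.
Check via Clairaut: cos φ_max = |cos φ₁| · sin C = cos(25.0°)·sin(50.3°) ≈ 0.697, again giving ≈ 45.8°.

≈ 46°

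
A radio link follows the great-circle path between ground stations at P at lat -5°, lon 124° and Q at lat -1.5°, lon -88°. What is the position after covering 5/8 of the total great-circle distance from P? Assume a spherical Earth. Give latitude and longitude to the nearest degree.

From cos δ = sin φ₁ sin φ₂ + cos φ₁ cos φ₂ cos Δλ, the central angle is δ ≈ 2.572 rad (147.4°).
Interpolate at f = 5/8 with slerp weights a = sin((1−f)δ)/sin δ ≈ 1.524, b = sin(fδ)/sin δ ≈ 1.854.
p = a·p₁ + b·p₂ ≈ (-0.785, -0.593, -0.181); φ = arcsin(p_z) ≈ -10.45°, λ = atan2(p_y, p_x) ≈ -142.92°.

≈ lat -10°, lon -143°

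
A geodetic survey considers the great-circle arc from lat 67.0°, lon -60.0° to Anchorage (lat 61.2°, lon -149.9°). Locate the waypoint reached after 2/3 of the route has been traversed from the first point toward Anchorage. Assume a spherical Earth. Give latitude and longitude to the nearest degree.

≈ lat 69°, lon -127°

Write both endpoints as unit vectors p₁, p₂ with components (cos φ cos λ, cos φ sin λ, sin φ).
The central angle between the endpoints is δ = arccos(p₁·p₂) ≈ 0.632 rad (36.2°).
Interpolate at f = 2/3 with slerp weights a = sin((1−f)δ)/sin δ ≈ 0.354, b = sin(fδ)/sin δ ≈ 0.692.
p = a·p₁ + b·p₂ ≈ (-0.219, -0.287, 0.932); φ = arcsin(p_z) ≈ 68.82°, λ = atan2(p_y, p_x) ≈ -127.39°.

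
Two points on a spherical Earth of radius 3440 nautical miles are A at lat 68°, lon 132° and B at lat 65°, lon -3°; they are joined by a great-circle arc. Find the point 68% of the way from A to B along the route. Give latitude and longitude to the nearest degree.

≈ lat 77°, lon 21°

Write both endpoints as unit vectors p₁, p₂ with components (cos φ cos λ, cos φ sin λ, sin φ).
The central angle between the endpoints is δ = arccos(p₁·p₂) ≈ 0.755 rad (43.3°).
Interpolate at f = 0.68 with slerp weights a = sin((1−f)δ)/sin δ ≈ 0.349, b = sin(fδ)/sin δ ≈ 0.717.
p = a·p₁ + b·p₂ ≈ (0.215, 0.081, 0.973); φ = arcsin(p_z) ≈ 76.71°, λ = atan2(p_y, p_x) ≈ 20.73°.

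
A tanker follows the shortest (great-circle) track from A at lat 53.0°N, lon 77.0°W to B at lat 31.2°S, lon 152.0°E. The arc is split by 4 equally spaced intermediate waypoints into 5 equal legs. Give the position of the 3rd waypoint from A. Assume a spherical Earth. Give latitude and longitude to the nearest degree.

Convert each endpoint to a unit vector on the sphere (x = cos φ cos λ, y = cos φ sin λ, z = sin φ).
The central angle between the endpoints is δ = arccos(p₁·p₂) ≈ 2.421 rad (138.7°).
Interpolate at f = 3/5 with slerp weights a = sin((1−f)δ)/sin δ ≈ 1.249, b = sin(fδ)/sin δ ≈ 1.505.
p = a·p₁ + b·p₂ ≈ (-0.968, -0.128, 0.218); φ = arcsin(p_z) ≈ 12.58°, λ = atan2(p_y, p_x) ≈ -172.47°.

≈ lat 13°N, lon 172°W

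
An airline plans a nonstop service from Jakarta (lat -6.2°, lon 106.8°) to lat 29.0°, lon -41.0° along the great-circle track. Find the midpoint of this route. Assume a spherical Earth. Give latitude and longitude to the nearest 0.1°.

≈ lat 35.4°, lon 45.4°

From cos δ = sin φ₁ sin φ₂ + cos φ₁ cos φ₂ cos Δλ, the central angle is δ ≈ 2.479 rad (142.0°).
Interpolate at f = 1/2 with slerp weights a = sin((1−f)δ)/sin δ ≈ 1.536, b = sin(fδ)/sin δ ≈ 1.536.
p = a·p₁ + b·p₂ ≈ (0.573, 0.581, 0.579); φ = arcsin(p_z) ≈ 35.37°, λ = atan2(p_y, p_x) ≈ 45.40°.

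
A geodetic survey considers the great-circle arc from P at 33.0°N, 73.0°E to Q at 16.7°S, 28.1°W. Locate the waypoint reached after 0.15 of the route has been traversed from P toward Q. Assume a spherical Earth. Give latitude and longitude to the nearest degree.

≈ 29°N, 55°E

From cos δ = sin φ₁ sin φ₂ + cos φ₁ cos φ₂ cos Δλ, the central angle is δ ≈ 1.887 rad (108.1°).
Interpolate at f = 0.15 with slerp weights a = sin((1−f)δ)/sin δ ≈ 1.052, b = sin(fδ)/sin δ ≈ 0.294.
p = a·p₁ + b·p₂ ≈ (0.506, 0.711, 0.488); φ = arcsin(p_z) ≈ 29.23°, λ = atan2(p_y, p_x) ≈ 54.55°.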